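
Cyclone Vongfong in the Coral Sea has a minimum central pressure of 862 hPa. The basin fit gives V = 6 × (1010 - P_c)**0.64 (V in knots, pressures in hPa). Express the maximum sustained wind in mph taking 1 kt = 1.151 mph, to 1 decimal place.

ΔP = 1010 − 862 = 148 hPa.
V ≈ 6 × 148^0.64 = 6 × 24.489 ≈ 146.933 kt.
146.933 × 1.151 ≈ 169.12 mph → 169.1 mph.

169.1 mph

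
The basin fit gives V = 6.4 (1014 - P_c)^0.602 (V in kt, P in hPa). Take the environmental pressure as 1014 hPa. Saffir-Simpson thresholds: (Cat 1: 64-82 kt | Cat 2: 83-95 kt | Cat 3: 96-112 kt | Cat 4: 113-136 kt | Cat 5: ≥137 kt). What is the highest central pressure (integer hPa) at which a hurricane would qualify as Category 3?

Category 3 begins at V = 96 kt.
Required ΔP = (96/6.4)^(1/0.602) = 15.000^1.661 ≈ 89.88 hPa.
P_c ≤ 1014 − 89.88 = 924.12, so the highest integer P_c is 924 hPa.

924 hPa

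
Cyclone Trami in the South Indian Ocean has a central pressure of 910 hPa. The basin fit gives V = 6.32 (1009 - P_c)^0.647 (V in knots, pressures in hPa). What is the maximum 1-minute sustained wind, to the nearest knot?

ΔP = 1009 − 910 = 99 hPa.
99^0.647 ≈ 19.551.
V ≈ 6.32 × 19.551 ≈ 123.6 kt.

124 kt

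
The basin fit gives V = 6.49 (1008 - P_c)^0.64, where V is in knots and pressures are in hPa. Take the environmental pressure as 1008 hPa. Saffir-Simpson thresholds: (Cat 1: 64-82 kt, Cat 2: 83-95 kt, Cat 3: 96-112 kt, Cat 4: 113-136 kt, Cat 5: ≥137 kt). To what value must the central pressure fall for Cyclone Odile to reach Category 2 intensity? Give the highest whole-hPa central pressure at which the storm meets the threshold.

Category 2 begins at V = 83 kt.
Required ΔP = (83/6.49)^(1/0.64) = 12.789^1.562 ≈ 53.63 hPa.
P_c ≤ 1008 − 53.63 = 954.37, so the highest integer P_c is 954 hPa.

954 hPa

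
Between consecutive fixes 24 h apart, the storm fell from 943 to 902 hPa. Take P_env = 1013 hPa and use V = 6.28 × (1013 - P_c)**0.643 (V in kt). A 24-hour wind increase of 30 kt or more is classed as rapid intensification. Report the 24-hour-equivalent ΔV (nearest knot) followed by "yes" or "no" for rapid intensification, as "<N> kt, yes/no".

33 kt, yes

V₁: ΔP = 70, V ≈ 6.28 × 70^0.643 ≈ 96.46 kt.
V₂: ΔP = 111, V ≈ 6.28 × 111^0.643 ≈ 129.75 kt.
ΔV over 24 h = 33.29 kt → 24 h equivalent = 33.29 × 24/24 ≈ 33.29 kt.
33 kt ≥ 30 kt ⇒ rapid intensification.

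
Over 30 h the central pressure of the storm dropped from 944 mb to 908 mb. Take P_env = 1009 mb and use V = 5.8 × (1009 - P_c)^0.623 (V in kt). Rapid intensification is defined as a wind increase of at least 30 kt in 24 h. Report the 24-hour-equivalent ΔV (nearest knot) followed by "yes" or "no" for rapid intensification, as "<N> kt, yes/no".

V₁: ΔP = 65, V ≈ 5.8 × 65^0.623 ≈ 78.14 kt.
V₂: ΔP = 101, V ≈ 5.8 × 101^0.623 ≈ 102.83 kt.
ΔV over 30 h = 24.69 kt → 24 h equivalent = 24.69 × 24/30 ≈ 19.75 kt.
20 kt < 30 kt ⇒ not rapid intensification.

20 kt, no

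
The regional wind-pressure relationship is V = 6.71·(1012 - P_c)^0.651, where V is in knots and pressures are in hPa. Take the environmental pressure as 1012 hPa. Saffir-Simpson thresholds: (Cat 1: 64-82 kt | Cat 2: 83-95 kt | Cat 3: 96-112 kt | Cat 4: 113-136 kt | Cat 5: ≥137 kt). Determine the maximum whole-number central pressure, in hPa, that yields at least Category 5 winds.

Category 5 begins at V = 137 kt.
Required ΔP = (137/6.71)^(1/0.651) = 20.417^1.536 ≈ 102.87 hPa.
P_c ≤ 1012 − 102.87 = 909.13, so the highest integer P_c is 909 hPa.

909 hPa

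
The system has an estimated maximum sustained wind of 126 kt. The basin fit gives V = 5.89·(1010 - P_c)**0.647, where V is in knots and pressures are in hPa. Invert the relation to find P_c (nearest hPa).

ΔP = (V / 5.89)^(1/0.647) = (126/5.89)^1.546.
126/5.89 = 21.392; 21.392^1.546 ≈ 113.77 hPa.
P_c = 1010 − 113.77 = 896.23 ≈ 896 hPa.

896 hPa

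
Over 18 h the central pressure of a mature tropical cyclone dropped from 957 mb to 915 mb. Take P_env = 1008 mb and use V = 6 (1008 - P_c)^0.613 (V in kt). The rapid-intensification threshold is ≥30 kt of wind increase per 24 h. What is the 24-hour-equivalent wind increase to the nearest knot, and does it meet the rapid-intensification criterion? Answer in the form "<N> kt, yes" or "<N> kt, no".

40 kt, yes

V₁: ΔP = 51, V ≈ 6 × 51^0.613 ≈ 66.82 kt.
V₂: ΔP = 93, V ≈ 6 × 93^0.613 ≈ 96.57 kt.
ΔV over 18 h = 29.75 kt → 24 h equivalent = 29.75 × 24/18 ≈ 39.67 kt.
40 kt ≥ 30 kt ⇒ rapid intensification.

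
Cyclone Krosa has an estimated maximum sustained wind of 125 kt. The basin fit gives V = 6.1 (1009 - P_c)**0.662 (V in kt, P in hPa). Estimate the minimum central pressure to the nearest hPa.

913 hPa

ΔP = (V / 6.1)^(1/0.662) = (125/6.1)^1.511.
125/6.1 = 20.492; 20.492^1.511 ≈ 95.77 hPa.
P_c = 1009 − 95.77 = 913.23 ≈ 913 hPa.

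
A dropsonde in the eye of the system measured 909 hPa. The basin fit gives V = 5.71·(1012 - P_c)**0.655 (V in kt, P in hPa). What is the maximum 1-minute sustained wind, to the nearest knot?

119 kt

ΔP = 1012 − 909 = 103 hPa.
103^0.655 ≈ 20.817.
V ≈ 5.71 × 20.817 ≈ 118.9 kt.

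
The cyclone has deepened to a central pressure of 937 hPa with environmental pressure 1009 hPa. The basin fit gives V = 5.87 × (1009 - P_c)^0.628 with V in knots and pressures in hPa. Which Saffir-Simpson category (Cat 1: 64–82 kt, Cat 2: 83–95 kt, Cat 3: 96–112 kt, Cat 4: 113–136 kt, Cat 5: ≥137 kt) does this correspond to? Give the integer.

ΔP = 1009 − 937 = 72 hPa.
V ≈ 5.87 × 72^0.628 = 5.87 × 14.67 ≈ 86 kt.
86 kt falls in the Category 2 band.

2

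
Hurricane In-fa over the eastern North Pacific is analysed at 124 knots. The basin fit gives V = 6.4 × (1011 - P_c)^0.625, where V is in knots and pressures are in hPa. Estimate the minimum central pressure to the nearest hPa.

896 hPa

ΔP = (V / 6.4)^(1/0.625) = (124/6.4)^1.600.
124/6.4 = 19.375; 19.375^1.600 ≈ 114.71 hPa.
P_c = 1011 − 114.71 = 896.29 ≈ 896 hPa.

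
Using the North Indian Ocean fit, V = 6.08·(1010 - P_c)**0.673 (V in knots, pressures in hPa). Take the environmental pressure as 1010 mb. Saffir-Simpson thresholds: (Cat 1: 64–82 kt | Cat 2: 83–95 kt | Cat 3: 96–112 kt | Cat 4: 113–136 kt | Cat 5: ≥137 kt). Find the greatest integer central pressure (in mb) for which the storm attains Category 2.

961 mb

Category 2 begins at V = 83 kt.
Required ΔP = (83/6.08)^(1/0.673) = 13.651^1.486 ≈ 48.61 mb.
P_c ≤ 1010 − 48.61 = 961.39, so the highest integer P_c is 961 mb.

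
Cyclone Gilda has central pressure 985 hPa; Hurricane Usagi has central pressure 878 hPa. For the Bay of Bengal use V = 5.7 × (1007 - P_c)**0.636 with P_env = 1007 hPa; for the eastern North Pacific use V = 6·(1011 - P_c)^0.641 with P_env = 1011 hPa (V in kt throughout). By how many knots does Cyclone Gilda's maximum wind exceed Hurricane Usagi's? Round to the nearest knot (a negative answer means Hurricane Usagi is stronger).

-97 kt

Cyclone Gilda: ΔP = 22; V ≈ 5.7 × 22^0.636 ≈ 40.71 kt.
Hurricane Usagi: ΔP = 133; V ≈ 6 × 133^0.641 ≈ 137.89 kt.
Difference ≈ 40.71 − 137.89 = -97.18 → -97 kt.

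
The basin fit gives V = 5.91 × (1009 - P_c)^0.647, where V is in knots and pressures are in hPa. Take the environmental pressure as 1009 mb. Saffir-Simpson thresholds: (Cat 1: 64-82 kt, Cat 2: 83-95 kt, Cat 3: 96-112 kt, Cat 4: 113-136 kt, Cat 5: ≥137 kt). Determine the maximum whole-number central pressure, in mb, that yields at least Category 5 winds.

880 mb

Category 5 begins at V = 137 kt.
Required ΔP = (137/5.91)^(1/0.647) = 23.181^1.546 ≈ 128.81 mb.
P_c ≤ 1009 − 128.81 = 880.19, so the highest integer P_c is 880 mb.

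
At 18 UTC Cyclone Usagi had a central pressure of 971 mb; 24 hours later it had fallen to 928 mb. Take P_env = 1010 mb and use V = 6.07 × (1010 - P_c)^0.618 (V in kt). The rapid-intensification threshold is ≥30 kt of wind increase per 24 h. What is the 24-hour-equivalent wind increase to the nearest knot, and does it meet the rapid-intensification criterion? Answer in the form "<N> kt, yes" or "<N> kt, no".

V₁: ΔP = 39, V ≈ 6.07 × 39^0.618 ≈ 58.41 kt.
V₂: ΔP = 82, V ≈ 6.07 × 82^0.618 ≈ 92.45 kt.
ΔV over 24 h = 34.04 kt → 24 h equivalent = 34.04 × 24/24 ≈ 34.04 kt.
34 kt ≥ 30 kt ⇒ rapid intensification.

34 kt, yes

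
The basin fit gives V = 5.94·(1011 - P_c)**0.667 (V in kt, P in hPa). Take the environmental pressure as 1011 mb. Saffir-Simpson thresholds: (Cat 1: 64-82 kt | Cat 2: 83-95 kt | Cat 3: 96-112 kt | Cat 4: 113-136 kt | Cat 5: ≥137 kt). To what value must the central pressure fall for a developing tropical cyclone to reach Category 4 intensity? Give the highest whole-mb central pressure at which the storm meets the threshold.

928 mb

Category 4 begins at V = 113 kt.
Required ΔP = (113/5.94)^(1/0.667) = 19.024^1.499 ≈ 82.79 mb.
P_c ≤ 1011 − 82.79 = 928.21, so the highest integer P_c is 928 mb.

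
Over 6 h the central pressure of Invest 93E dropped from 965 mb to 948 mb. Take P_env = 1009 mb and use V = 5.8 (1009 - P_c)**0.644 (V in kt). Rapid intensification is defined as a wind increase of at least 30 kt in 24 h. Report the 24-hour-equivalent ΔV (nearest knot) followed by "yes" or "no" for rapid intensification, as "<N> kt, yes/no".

V₁: ΔP = 44, V ≈ 5.8 × 44^0.644 ≈ 66.35 kt.
V₂: ΔP = 61, V ≈ 5.8 × 61^0.644 ≈ 81.88 kt.
ΔV over 6 h = 15.53 kt → 24 h equivalent = 15.53 × 24/6 ≈ 62.12 kt.
62 kt ≥ 30 kt ⇒ rapid intensification.

62 kt, yes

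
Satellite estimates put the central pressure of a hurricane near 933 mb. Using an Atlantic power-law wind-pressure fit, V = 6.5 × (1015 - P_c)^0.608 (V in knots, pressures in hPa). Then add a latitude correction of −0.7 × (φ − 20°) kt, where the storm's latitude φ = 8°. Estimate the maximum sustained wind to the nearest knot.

103 kt

ΔP = 1015 − 933 = 82 mb.
82^0.608 ≈ 14.575.
V ≈ 6.5 × 14.575 ≈ 94.7 kt.
Latitude correction: −0.7 × (8 − 20) = 8.4 kt.
Corrected V ≈ 103.1 kt → 103 kt.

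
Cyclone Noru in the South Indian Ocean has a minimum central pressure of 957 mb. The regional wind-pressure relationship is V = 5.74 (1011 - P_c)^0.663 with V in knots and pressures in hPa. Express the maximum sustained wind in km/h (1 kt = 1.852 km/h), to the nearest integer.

150 km/h

ΔP = 1011 − 957 = 54 mb.
V ≈ 5.74 × 54^0.663 = 5.74 × 14.079 ≈ 80.814 kt.
80.814 × 1.852 ≈ 149.67 km/h → 150 km/h.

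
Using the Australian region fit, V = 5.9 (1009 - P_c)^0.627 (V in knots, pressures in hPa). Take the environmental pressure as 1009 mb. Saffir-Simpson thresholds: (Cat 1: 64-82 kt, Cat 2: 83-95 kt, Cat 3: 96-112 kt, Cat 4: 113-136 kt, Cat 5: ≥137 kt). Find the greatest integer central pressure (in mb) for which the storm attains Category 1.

Category 1 begins at V = 64 kt.
Required ΔP = (64/5.9)^(1/0.627) = 10.847^1.595 ≈ 44.80 mb.
P_c ≤ 1009 − 44.80 = 964.20, so the highest integer P_c is 964 mb.

964 mb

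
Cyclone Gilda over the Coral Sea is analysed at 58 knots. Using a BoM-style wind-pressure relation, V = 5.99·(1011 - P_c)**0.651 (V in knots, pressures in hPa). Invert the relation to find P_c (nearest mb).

ΔP = (V / 5.99)^(1/0.651) = (58/5.99)^1.536.
58/5.99 = 9.683; 9.683^1.536 ≈ 32.70 mb.
P_c = 1011 − 32.70 = 978.30 ≈ 978 mb.

978 mb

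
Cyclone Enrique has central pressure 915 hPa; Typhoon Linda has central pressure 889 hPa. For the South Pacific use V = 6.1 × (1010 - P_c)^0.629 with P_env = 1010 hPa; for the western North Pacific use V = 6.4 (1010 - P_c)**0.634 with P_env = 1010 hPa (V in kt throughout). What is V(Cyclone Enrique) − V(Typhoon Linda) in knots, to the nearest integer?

-27 kt

Cyclone Enrique: ΔP = 95; V ≈ 6.1 × 95^0.629 ≈ 106.98 kt.
Typhoon Linda: ΔP = 121; V ≈ 6.4 × 121^0.634 ≈ 133.86 kt.
Difference ≈ 106.98 − 133.86 = -26.88 → -27 kt.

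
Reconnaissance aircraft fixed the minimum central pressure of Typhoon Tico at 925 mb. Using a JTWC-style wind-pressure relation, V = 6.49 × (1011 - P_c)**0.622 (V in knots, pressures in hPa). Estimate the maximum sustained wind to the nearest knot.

104 kt

ΔP = 1011 − 925 = 86 mb.
86^0.622 ≈ 15.968.
V ≈ 6.49 × 15.968 ≈ 103.6 kt.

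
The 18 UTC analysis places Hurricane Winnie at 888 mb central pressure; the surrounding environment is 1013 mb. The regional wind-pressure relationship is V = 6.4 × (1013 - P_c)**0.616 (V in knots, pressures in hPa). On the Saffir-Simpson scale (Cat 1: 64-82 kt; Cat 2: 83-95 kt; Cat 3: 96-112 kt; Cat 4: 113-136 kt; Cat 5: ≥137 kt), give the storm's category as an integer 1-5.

4

ΔP = 1013 − 888 = 125 mb.
V ≈ 6.4 × 125^0.616 = 6.4 × 19.57 ≈ 125 kt.
125 kt falls in the Category 4 band.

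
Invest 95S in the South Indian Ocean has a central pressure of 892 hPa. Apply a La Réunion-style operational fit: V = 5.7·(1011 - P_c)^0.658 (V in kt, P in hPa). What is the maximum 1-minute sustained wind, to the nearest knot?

ΔP = 1011 − 892 = 119 hPa.
119^0.658 ≈ 23.212.
V ≈ 5.7 × 23.212 ≈ 132.3 kt.

132 kt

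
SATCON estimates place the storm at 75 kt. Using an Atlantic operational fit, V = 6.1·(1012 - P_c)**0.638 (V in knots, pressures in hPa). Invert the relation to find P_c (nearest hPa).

961 hPa

ΔP = (V / 6.1)^(1/0.638) = (75/6.1)^1.567.
75/6.1 = 12.295; 12.295^1.567 ≈ 51.06 hPa.
P_c = 1012 − 51.06 = 960.94 ≈ 961 hPa.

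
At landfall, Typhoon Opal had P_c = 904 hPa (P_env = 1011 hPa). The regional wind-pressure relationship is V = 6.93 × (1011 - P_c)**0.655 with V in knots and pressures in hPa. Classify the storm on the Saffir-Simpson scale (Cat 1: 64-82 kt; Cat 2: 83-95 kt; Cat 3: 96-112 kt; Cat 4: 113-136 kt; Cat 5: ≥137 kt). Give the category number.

5

ΔP = 1011 − 904 = 107 hPa.
V ≈ 6.93 × 107^0.655 = 6.93 × 21.34 ≈ 148 kt.
148 kt falls in the Category 5 band.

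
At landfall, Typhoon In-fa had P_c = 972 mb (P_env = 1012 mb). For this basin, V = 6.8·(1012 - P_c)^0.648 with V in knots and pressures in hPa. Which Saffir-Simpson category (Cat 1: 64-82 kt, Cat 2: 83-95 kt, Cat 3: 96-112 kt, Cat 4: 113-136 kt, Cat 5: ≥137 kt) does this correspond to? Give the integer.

ΔP = 1012 − 972 = 40 mb.
V ≈ 6.8 × 40^0.648 = 6.8 × 10.92 ≈ 74 kt.
74 kt falls in the Category 1 band.

1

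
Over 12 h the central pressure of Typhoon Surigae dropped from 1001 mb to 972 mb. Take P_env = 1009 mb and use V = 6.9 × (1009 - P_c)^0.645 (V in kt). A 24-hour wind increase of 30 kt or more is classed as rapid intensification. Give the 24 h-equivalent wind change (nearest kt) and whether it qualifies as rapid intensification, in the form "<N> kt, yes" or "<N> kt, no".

V₁: ΔP = 8, V ≈ 6.9 × 8^0.645 ≈ 26.38 kt.
V₂: ΔP = 37, V ≈ 6.9 × 37^0.645 ≈ 70.85 kt.
ΔV over 12 h = 44.47 kt → 24 h equivalent = 44.47 × 24/12 ≈ 88.94 kt.
89 kt ≥ 30 kt ⇒ rapid intensification.

89 kt, yes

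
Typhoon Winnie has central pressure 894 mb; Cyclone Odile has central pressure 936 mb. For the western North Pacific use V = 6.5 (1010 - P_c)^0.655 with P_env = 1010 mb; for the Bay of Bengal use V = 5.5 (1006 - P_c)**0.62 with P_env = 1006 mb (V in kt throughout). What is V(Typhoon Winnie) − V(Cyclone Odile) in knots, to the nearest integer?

Typhoon Winnie: ΔP = 116; V ≈ 6.5 × 116^0.655 ≈ 146.26 kt.
Cyclone Odile: ΔP = 70; V ≈ 5.5 × 70^0.62 ≈ 76.62 kt.
Difference ≈ 146.26 − 76.62 = 69.64 → 70 kt.

70 kt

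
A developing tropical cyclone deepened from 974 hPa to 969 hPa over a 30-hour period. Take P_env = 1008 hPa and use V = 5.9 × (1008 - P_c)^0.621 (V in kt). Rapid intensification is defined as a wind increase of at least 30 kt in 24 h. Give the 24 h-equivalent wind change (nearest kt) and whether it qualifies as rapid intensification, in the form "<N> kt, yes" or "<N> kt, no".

4 kt, no

V₁: ΔP = 34, V ≈ 5.9 × 34^0.621 ≈ 52.71 kt.
V₂: ΔP = 39, V ≈ 5.9 × 39^0.621 ≈ 57.40 kt.
ΔV over 30 h = 4.69 kt → 24 h equivalent = 4.69 × 24/30 ≈ 3.75 kt.
4 kt < 30 kt ⇒ not rapid intensification.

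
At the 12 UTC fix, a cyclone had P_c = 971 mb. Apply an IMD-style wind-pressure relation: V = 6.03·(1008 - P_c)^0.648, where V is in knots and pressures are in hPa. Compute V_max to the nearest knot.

63 kt

ΔP = 1008 − 971 = 37 mb.
37^0.648 ≈ 10.380.
V ≈ 6.03 × 10.380 ≈ 62.6 kt.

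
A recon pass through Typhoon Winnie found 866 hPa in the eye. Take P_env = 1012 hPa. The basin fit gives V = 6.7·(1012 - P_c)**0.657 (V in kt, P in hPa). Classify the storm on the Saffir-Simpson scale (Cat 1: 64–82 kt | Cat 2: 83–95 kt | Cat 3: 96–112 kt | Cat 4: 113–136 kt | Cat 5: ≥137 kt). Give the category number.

ΔP = 1012 − 866 = 146 hPa.
V ≈ 6.7 × 146^0.657 = 6.7 × 26.42 ≈ 177 kt.
177 kt falls in the Category 5 band.

5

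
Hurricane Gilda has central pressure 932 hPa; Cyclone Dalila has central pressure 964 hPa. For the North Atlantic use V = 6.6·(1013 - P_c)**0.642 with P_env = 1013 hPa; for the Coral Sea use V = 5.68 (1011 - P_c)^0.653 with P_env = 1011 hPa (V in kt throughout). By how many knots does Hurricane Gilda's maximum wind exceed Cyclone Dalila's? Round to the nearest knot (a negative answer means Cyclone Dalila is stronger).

Hurricane Gilda: ΔP = 81; V ≈ 6.6 × 81^0.642 ≈ 110.86 kt.
Cyclone Dalila: ΔP = 47; V ≈ 5.68 × 47^0.653 ≈ 70.18 kt.
Difference ≈ 110.86 − 70.18 = 40.68 → 41 kt.

41 kt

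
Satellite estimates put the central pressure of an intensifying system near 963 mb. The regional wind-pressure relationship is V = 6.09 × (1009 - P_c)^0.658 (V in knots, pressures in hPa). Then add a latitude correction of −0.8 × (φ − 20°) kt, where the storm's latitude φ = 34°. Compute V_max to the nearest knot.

ΔP = 1009 − 963 = 46 mb.
46^0.658 ≈ 12.419.
V ≈ 6.09 × 12.419 ≈ 75.6 kt.
Latitude correction: −0.8 × (34 − 20) = -11.2 kt.
Corrected V ≈ 64.4 kt → 64 kt.

64 kt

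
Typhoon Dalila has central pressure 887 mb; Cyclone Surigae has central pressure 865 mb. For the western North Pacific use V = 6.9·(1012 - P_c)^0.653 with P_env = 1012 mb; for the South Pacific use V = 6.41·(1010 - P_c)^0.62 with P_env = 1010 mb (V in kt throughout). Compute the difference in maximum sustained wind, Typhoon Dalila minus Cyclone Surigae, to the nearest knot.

21 kt

Typhoon Dalila: ΔP = 125; V ≈ 6.9 × 125^0.653 ≈ 161.48 kt.
Cyclone Surigae: ΔP = 145; V ≈ 6.41 × 145^0.62 ≈ 140.25 kt.
Difference ≈ 161.48 − 140.25 = 21.23 → 21 kt.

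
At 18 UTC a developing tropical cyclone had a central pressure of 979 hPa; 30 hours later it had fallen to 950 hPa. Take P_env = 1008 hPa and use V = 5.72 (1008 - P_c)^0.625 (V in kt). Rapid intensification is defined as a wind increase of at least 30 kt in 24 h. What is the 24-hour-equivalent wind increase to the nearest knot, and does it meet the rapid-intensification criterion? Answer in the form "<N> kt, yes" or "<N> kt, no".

V₁: ΔP = 29, V ≈ 5.72 × 29^0.625 ≈ 46.92 kt.
V₂: ΔP = 58, V ≈ 5.72 × 58^0.625 ≈ 72.37 kt.
ΔV over 30 h = 25.45 kt → 24 h equivalent = 25.45 × 24/30 ≈ 20.36 kt.
20 kt < 30 kt ⇒ not rapid intensification.

20 kt, no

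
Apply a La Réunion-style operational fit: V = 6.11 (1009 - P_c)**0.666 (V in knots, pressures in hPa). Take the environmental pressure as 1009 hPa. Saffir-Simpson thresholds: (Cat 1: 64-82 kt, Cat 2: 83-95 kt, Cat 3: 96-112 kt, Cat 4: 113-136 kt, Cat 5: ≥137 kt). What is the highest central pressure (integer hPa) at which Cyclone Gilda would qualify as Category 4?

929 hPa

Category 4 begins at V = 113 kt.
Required ΔP = (113/6.11)^(1/0.666) = 18.494^1.502 ≈ 79.88 hPa.
P_c ≤ 1009 − 79.88 = 929.12, so the highest integer P_c is 929 hPa.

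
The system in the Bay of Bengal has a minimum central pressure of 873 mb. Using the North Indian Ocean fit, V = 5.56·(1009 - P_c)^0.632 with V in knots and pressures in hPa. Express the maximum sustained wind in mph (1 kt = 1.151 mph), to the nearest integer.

143 mph

ΔP = 1009 − 873 = 136 mb.
V ≈ 5.56 × 136^0.632 = 5.56 × 22.305 ≈ 124.014 kt.
124.014 × 1.151 ≈ 142.74 mph → 143 mph.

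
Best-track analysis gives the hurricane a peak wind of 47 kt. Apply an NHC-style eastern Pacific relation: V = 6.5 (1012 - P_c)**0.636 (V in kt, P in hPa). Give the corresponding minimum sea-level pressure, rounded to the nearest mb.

990 mb

ΔP = (V / 6.5)^(1/0.636) = (47/6.5)^1.572.
47/6.5 = 7.231; 7.231^1.572 ≈ 22.43 mb.
P_c = 1012 − 22.43 = 989.57 ≈ 990 mb.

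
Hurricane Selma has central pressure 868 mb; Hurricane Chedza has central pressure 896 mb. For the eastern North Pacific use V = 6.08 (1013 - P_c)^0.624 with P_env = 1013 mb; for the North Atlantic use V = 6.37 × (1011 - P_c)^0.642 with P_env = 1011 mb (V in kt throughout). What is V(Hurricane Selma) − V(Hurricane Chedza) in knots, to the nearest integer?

2 kt

Hurricane Selma: ΔP = 145; V ≈ 6.08 × 145^0.624 ≈ 135.71 kt.
Hurricane Chedza: ΔP = 115; V ≈ 6.37 × 115^0.642 ≈ 134.00 kt.
Difference ≈ 135.71 − 134.00 = 1.71 → 2 kt.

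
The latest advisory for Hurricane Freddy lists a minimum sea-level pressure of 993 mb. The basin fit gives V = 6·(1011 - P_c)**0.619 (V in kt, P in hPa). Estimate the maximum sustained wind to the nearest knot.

ΔP = 1011 − 993 = 18 mb.
18^0.619 ≈ 5.984.
V ≈ 6 × 5.984 ≈ 35.9 kt.

36 kt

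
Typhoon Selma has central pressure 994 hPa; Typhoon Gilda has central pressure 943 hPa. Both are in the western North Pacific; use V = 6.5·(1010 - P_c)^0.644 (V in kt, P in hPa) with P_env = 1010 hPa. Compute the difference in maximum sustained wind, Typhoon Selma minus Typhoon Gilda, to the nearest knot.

-59 kt

Typhoon Selma: ΔP = 16; V ≈ 6.5 × 16^0.644 ≈ 38.76 kt.
Typhoon Gilda: ΔP = 67; V ≈ 6.5 × 67^0.644 ≈ 97.48 kt.
Difference ≈ 38.76 − 97.48 = -58.72 → -59 kt.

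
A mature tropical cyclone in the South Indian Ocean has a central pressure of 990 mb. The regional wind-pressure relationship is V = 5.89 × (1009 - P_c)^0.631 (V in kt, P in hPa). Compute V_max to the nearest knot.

ΔP = 1009 − 990 = 19 mb.
19^0.631 ≈ 6.411.
V ≈ 5.89 × 6.411 ≈ 37.8 kt.

38 kt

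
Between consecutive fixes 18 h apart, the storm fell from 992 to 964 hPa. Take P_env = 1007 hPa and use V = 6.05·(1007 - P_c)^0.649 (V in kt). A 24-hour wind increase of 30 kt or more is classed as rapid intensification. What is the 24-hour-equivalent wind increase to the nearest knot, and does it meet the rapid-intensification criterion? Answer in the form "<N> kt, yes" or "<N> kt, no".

46 kt, yes

V₁: ΔP = 15, V ≈ 6.05 × 15^0.649 ≈ 35.08 kt.
V₂: ΔP = 43, V ≈ 6.05 × 43^0.649 ≈ 69.48 kt.
ΔV over 18 h = 34.40 kt → 24 h equivalent = 34.40 × 24/18 ≈ 45.87 kt.
46 kt ≥ 30 kt ⇒ rapid intensification.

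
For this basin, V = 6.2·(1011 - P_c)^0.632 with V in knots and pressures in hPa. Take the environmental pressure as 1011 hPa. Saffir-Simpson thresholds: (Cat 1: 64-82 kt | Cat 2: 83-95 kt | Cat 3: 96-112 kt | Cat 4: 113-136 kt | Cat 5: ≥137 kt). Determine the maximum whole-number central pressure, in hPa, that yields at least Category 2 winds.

Category 2 begins at V = 83 kt.
Required ΔP = (83/6.2)^(1/0.632) = 13.387^1.582 ≈ 60.64 hPa.
P_c ≤ 1011 − 60.64 = 950.36, so the highest integer P_c is 950 hPa.

950 hPa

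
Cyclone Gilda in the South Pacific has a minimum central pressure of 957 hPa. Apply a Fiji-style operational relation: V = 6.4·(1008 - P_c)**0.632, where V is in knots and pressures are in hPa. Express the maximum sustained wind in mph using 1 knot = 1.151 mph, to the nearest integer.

88 mph

ΔP = 1008 − 957 = 51 hPa.
V ≈ 6.4 × 51^0.632 = 6.4 × 12.000 ≈ 76.801 kt.
76.801 × 1.151 ≈ 88.40 mph → 88 mph.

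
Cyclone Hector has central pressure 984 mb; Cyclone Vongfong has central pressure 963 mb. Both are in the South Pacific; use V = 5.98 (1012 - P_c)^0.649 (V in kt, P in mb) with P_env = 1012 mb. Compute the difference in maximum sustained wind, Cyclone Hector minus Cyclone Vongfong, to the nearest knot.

-23 kt

Cyclone Hector: ΔP = 28; V ≈ 5.98 × 28^0.649 ≈ 51.99 kt.
Cyclone Vongfong: ΔP = 49; V ≈ 5.98 × 49^0.649 ≈ 74.75 kt.
Difference ≈ 51.99 − 74.75 = -22.76 → -23 kt.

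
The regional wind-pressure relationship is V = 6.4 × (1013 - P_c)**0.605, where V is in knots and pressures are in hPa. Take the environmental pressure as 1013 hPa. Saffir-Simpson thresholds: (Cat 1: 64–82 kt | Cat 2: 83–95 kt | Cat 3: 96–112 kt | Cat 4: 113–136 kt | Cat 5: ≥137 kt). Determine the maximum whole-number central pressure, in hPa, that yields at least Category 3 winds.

Category 3 begins at V = 96 kt.
Required ΔP = (96/6.4)^(1/0.605) = 15.000^1.653 ≈ 87.89 hPa.
P_c ≤ 1013 − 87.89 = 925.11, so the highest integer P_c is 925 hPa.

925 hPa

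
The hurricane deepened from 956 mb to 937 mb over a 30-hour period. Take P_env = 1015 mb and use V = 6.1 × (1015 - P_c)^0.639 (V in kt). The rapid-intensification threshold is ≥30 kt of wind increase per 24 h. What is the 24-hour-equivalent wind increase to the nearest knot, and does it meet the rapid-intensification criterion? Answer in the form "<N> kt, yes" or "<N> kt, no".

13 kt, no

V₁: ΔP = 59, V ≈ 6.1 × 59^0.639 ≈ 82.59 kt.
V₂: ΔP = 78, V ≈ 6.1 × 78^0.639 ≈ 98.71 kt.
ΔV over 30 h = 16.12 kt → 24 h equivalent = 16.12 × 24/30 ≈ 12.90 kt.
13 kt < 30 kt ⇒ not rapid intensification.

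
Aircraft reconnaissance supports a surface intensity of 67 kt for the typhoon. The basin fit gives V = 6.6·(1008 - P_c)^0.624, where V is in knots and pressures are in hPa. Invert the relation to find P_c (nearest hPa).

967 hPa

ΔP = (V / 6.6)^(1/0.624) = (67/6.6)^1.603.
67/6.6 = 10.152; 10.152^1.603 ≈ 41.02 hPa.
P_c = 1008 − 41.02 = 966.98 ≈ 967 hPa.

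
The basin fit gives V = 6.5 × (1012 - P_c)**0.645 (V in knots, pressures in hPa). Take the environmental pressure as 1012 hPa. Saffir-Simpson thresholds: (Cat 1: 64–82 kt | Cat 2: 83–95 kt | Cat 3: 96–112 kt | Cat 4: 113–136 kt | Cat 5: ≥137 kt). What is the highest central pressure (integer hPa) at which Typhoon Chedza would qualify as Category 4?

Category 4 begins at V = 113 kt.
Required ΔP = (113/6.5)^(1/0.645) = 17.385^1.550 ≈ 83.70 hPa.
P_c ≤ 1012 − 83.70 = 928.30, so the highest integer P_c is 928 hPa.

928 hPa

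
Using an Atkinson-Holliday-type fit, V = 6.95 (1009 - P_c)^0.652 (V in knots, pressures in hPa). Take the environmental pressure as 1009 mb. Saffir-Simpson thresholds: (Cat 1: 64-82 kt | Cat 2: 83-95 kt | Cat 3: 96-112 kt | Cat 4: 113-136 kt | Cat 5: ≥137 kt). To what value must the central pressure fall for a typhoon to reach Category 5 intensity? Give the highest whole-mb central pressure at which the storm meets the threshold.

912 mb

Category 5 begins at V = 137 kt.
Required ΔP = (137/6.95)^(1/0.652) = 19.712^1.534 ≈ 96.78 mb.
P_c ≤ 1009 − 96.78 = 912.22, so the highest integer P_c is 912 mb.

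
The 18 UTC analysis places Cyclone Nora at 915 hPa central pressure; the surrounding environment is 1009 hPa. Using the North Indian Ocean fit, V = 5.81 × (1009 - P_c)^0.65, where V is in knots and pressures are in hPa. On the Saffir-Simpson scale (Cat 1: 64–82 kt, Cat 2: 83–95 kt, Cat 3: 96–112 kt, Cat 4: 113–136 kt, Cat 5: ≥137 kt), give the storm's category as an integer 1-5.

3

ΔP = 1009 − 915 = 94 hPa.
V ≈ 5.81 × 94^0.65 = 5.81 × 19.17 ≈ 111 kt.
111 kt falls in the Category 3 band.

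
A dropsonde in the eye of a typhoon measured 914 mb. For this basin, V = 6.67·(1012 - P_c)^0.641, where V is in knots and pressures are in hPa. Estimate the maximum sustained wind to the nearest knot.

ΔP = 1012 − 914 = 98 mb.
98^0.641 ≈ 18.896.
V ≈ 6.67 × 18.896 ≈ 126.0 kt.

126 kt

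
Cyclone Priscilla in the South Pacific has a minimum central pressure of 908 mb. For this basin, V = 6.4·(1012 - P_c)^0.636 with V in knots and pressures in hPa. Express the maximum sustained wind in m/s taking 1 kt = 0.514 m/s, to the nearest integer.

ΔP = 1012 − 908 = 104 mb.
V ≈ 6.4 × 104^0.636 = 6.4 × 19.179 ≈ 122.748 kt.
122.748 × 0.514 ≈ 63.09 m/s → 63 m/s.

63 m/s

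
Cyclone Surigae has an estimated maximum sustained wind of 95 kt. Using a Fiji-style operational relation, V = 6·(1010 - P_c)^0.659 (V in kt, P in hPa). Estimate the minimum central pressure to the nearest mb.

944 mb

ΔP = (V / 6)^(1/0.659) = (95/6)^1.517.
95/6 = 15.833; 15.833^1.517 ≈ 66.11 mb.
P_c = 1010 − 66.11 = 943.89 ≈ 944 mb.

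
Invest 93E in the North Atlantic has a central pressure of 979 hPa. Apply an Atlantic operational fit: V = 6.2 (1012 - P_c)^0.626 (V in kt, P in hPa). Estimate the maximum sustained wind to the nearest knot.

ΔP = 1012 − 979 = 33 hPa.
33^0.626 ≈ 8.925.
V ≈ 6.2 × 8.925 ≈ 55.3 kt.

55 kt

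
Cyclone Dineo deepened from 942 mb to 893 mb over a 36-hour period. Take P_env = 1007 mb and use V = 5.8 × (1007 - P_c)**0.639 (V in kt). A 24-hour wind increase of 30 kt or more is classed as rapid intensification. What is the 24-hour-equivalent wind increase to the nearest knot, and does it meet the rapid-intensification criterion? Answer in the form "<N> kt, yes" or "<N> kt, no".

24 kt, no

V₁: ΔP = 65, V ≈ 5.8 × 65^0.639 ≈ 83.54 kt.
V₂: ΔP = 114, V ≈ 5.8 × 114^0.639 ≈ 119.62 kt.
ΔV over 36 h = 36.08 kt → 24 h equivalent = 36.08 × 24/36 ≈ 24.05 kt.
24 kt < 30 kt ⇒ not rapid intensification.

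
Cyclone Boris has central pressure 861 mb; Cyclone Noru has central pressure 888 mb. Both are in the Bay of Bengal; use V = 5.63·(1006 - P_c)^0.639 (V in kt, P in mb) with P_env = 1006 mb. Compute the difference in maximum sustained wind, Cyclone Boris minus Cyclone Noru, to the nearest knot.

17 kt

Cyclone Boris: ΔP = 145; V ≈ 5.63 × 145^0.639 ≈ 135.40 kt.
Cyclone Noru: ΔP = 118; V ≈ 5.63 × 118^0.639 ≈ 118.70 kt.
Difference ≈ 135.40 − 118.70 = 16.70 → 17 kt.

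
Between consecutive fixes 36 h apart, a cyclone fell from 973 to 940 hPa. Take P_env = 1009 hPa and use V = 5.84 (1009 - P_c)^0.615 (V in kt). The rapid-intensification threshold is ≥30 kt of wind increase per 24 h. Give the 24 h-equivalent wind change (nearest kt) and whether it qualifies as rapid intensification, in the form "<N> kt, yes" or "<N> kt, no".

17 kt, no

V₁: ΔP = 36, V ≈ 5.84 × 36^0.615 ≈ 52.91 kt.
V₂: ΔP = 69, V ≈ 5.84 × 69^0.615 ≈ 78.94 kt.
ΔV over 36 h = 26.03 kt → 24 h equivalent = 26.03 × 24/36 ≈ 17.35 kt.
17 kt < 30 kt ⇒ not rapid intensification.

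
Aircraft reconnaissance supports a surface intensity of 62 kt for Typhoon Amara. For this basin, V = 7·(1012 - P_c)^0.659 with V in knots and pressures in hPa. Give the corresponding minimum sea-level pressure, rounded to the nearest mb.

985 mb

ΔP = (V / 7)^(1/0.659) = (62/7)^1.517.
62/7 = 8.857; 8.857^1.517 ≈ 27.38 mb.
P_c = 1012 − 27.38 = 984.62 ≈ 985 mb.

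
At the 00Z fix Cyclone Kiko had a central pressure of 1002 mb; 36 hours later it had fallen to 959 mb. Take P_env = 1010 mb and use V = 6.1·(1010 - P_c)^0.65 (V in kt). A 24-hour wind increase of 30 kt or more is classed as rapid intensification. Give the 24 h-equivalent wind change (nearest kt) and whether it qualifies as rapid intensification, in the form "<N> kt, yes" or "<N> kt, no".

V₁: ΔP = 8, V ≈ 6.1 × 8^0.65 ≈ 23.57 kt.
V₂: ΔP = 51, V ≈ 6.1 × 51^0.65 ≈ 78.57 kt.
ΔV over 36 h = 55.00 kt → 24 h equivalent = 55.00 × 24/36 ≈ 36.67 kt.
37 kt ≥ 30 kt ⇒ rapid intensification.

37 kt, yes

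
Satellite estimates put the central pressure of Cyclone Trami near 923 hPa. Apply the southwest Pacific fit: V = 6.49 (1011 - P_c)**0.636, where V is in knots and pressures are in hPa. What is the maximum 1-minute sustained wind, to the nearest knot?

112 kt

ΔP = 1011 − 923 = 88 hPa.
88^0.636 ≈ 17.246.
V ≈ 6.49 × 17.246 ≈ 111.9 kt.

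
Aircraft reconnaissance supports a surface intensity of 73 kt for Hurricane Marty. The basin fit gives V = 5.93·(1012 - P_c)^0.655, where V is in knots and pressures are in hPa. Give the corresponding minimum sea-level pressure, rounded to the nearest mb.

ΔP = (V / 5.93)^(1/0.655) = (73/5.93)^1.527.
73/5.93 = 12.310; 12.310^1.527 ≈ 46.19 mb.
P_c = 1012 − 46.19 = 965.81 ≈ 966 mb.

966 mb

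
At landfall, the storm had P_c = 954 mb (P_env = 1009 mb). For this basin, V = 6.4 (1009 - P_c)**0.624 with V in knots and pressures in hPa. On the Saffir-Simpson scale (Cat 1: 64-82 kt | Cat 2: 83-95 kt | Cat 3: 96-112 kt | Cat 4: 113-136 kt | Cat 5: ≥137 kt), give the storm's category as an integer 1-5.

1

ΔP = 1009 − 954 = 55 mb.
V ≈ 6.4 × 55^0.624 = 6.4 × 12.19 ≈ 78 kt.
78 kt falls in the Category 1 band.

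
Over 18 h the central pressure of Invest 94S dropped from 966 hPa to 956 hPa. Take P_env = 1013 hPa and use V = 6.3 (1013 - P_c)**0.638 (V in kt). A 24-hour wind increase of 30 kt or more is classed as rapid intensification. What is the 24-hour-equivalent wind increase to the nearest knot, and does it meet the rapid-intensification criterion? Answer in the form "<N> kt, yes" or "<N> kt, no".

13 kt, no

V₁: ΔP = 47, V ≈ 6.3 × 47^0.638 ≈ 73.47 kt.
V₂: ΔP = 57, V ≈ 6.3 × 57^0.638 ≈ 83.10 kt.
ΔV over 18 h = 9.63 kt → 24 h equivalent = 9.63 × 24/18 ≈ 12.84 kt.
13 kt < 30 kt ⇒ not rapid intensification.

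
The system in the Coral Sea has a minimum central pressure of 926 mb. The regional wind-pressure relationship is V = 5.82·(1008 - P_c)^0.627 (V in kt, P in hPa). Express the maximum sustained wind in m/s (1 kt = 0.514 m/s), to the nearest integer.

ΔP = 1008 − 926 = 82 mb.
V ≈ 5.82 × 82^0.627 = 5.82 × 15.848 ≈ 92.233 kt.
92.233 × 0.514 ≈ 47.41 m/s → 47 m/s.

47 m/s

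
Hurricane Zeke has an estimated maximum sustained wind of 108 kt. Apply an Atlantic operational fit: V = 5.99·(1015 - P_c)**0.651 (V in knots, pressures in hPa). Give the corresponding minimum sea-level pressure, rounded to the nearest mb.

930 mb

ΔP = (V / 5.99)^(1/0.651) = (108/5.99)^1.536.
108/5.99 = 18.030; 18.030^1.536 ≈ 84.98 mb.
P_c = 1015 − 84.98 = 930.02 ≈ 930 mb.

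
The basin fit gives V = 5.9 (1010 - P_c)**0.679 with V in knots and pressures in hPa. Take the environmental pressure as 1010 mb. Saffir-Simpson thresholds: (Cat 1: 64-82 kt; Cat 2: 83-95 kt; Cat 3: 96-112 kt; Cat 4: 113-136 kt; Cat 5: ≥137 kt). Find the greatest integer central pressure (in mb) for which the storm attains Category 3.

Category 3 begins at V = 96 kt.
Required ΔP = (96/5.9)^(1/0.679) = 16.271^1.473 ≈ 60.83 mb.
P_c ≤ 1010 − 60.83 = 949.17, so the highest integer P_c is 949 mb.

949 mb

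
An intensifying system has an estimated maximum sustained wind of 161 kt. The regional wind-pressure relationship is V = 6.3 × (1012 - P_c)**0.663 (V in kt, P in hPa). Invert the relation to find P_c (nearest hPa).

ΔP = (V / 6.3)^(1/0.663) = (161/6.3)^1.508.
161/6.3 = 25.556; 25.556^1.508 ≈ 132.71 hPa.
P_c = 1012 − 132.71 = 879.29 ≈ 879 hPa.

879 hPa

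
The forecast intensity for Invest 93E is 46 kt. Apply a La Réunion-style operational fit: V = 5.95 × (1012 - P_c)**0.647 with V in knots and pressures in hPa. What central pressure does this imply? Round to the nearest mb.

988 mb

ΔP = (V / 5.95)^(1/0.647) = (46/5.95)^1.546.
46/5.95 = 7.731; 7.731^1.546 ≈ 23.60 mb.
P_c = 1012 − 23.60 = 988.40 ≈ 988 mb.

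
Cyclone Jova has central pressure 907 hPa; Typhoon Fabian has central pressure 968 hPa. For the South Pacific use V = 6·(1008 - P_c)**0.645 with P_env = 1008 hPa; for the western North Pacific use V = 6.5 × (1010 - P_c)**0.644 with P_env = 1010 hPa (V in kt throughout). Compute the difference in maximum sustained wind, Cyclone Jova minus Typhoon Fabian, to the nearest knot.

Cyclone Jova: ΔP = 101; V ≈ 6 × 101^0.645 ≈ 117.74 kt.
Typhoon Fabian: ΔP = 42; V ≈ 6.5 × 42^0.644 ≈ 72.16 kt.
Difference ≈ 117.74 − 72.16 = 45.58 → 46 kt.

46 kt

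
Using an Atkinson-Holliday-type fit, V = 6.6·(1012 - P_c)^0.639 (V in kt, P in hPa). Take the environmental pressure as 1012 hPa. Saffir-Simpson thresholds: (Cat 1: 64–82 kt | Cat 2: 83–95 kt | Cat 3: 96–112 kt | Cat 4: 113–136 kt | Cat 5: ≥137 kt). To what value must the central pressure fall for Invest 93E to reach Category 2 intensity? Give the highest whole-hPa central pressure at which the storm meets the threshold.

959 hPa

Category 2 begins at V = 83 kt.
Required ΔP = (83/6.6)^(1/0.639) = 12.576^1.565 ≈ 52.57 hPa.
P_c ≤ 1012 − 52.57 = 959.43, so the highest integer P_c is 959 hPa.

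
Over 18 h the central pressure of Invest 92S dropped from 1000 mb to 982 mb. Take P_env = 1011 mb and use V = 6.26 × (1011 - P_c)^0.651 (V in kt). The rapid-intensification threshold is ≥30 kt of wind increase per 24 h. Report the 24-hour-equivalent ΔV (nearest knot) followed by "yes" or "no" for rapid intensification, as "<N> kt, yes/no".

35 kt, yes

V₁: ΔP = 11, V ≈ 6.26 × 11^0.651 ≈ 29.82 kt.
V₂: ΔP = 29, V ≈ 6.26 × 29^0.651 ≈ 56.05 kt.
ΔV over 18 h = 26.23 kt → 24 h equivalent = 26.23 × 24/18 ≈ 34.97 kt.
35 kt ≥ 30 kt ⇒ rapid intensification.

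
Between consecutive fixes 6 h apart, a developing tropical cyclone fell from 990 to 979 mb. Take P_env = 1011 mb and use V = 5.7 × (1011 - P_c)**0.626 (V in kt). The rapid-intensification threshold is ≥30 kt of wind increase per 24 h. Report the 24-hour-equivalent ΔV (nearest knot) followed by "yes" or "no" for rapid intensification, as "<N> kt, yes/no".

46 kt, yes

V₁: ΔP = 21, V ≈ 5.7 × 21^0.626 ≈ 38.33 kt.
V₂: ΔP = 32, V ≈ 5.7 × 32^0.626 ≈ 49.90 kt.
ΔV over 6 h = 11.57 kt → 24 h equivalent = 11.57 × 24/6 ≈ 46.28 kt.
46 kt ≥ 30 kt ⇒ rapid intensification.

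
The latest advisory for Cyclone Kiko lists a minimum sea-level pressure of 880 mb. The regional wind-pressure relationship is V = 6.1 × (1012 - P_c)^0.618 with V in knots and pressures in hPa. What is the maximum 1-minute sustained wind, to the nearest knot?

ΔP = 1012 − 880 = 132 mb.
132^0.618 ≈ 20.442.
V ≈ 6.1 × 20.442 ≈ 124.7 kt.

125 kt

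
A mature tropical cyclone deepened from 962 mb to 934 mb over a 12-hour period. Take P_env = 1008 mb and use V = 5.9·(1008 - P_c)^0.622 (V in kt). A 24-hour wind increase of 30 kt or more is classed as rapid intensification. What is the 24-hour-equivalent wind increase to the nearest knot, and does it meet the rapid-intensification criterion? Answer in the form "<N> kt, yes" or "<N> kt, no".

44 kt, yes

V₁: ΔP = 46, V ≈ 5.9 × 46^0.622 ≈ 63.84 kt.
V₂: ΔP = 74, V ≈ 5.9 × 74^0.622 ≈ 85.81 kt.
ΔV over 12 h = 21.97 kt → 24 h equivalent = 21.97 × 24/12 ≈ 43.94 kt.
44 kt ≥ 30 kt ⇒ rapid intensification.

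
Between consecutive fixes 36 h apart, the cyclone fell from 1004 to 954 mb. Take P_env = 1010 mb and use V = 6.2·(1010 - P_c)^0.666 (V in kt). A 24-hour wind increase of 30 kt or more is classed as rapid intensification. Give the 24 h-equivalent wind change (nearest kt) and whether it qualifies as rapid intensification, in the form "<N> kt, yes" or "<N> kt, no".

V₁: ΔP = 6, V ≈ 6.2 × 6^0.666 ≈ 20.45 kt.
V₂: ΔP = 56, V ≈ 6.2 × 56^0.666 ≈ 90.51 kt.
ΔV over 36 h = 70.06 kt → 24 h equivalent = 70.06 × 24/36 ≈ 46.71 kt.
47 kt ≥ 30 kt ⇒ rapid intensification.

47 kt, yes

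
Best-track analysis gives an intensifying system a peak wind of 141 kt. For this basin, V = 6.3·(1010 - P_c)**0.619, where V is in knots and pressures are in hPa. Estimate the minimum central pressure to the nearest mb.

858 mb

ΔP = (V / 6.3)^(1/0.619) = (141/6.3)^1.616.
141/6.3 = 22.381; 22.381^1.616 ≈ 151.61 mb.
P_c = 1010 − 151.61 = 858.39 ≈ 858 mb.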